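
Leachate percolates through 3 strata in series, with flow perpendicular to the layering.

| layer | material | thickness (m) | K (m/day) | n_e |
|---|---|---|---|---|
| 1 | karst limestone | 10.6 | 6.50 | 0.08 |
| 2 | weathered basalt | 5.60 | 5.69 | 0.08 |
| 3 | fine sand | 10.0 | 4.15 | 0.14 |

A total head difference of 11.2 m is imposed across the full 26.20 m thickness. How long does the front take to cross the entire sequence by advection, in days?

1.21

With flow normal to the layers, continuity requires the same specific discharge q through every layer.
Σ(b_i/K_i) = 10.6/6.50 + 5.60/5.69 + 10.0/4.15 = 5.025 d.
q = Δh / Σ(b_i/K_i) = 11.2 / 5.025 = 2.229 m/day.
In each layer the seepage velocity is v_i = q/n_i, so the layer transit time is t_i = b_i·n_i / q:
  layer 1 (karst limestone): t_1 = 10.6 × 0.08 / 2.229 = 0.3804 d
  layer 2 (weathered basalt): t_2 = 5.60 × 0.08 / 2.229 = 0.2010 d
  layer 3 (fine sand): t_3 = 10.0 × 0.14 / 2.229 = 0.6281 d
Total t = Σ t_i = 1.209 days.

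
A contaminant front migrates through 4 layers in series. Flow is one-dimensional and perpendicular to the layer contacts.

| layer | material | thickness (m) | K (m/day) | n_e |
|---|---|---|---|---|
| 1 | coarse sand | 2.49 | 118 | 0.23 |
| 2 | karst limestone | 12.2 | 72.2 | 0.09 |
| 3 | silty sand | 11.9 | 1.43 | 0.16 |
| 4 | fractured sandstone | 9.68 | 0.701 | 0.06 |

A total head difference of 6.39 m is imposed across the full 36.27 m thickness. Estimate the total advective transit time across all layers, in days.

14.5

With flow normal to the layers, continuity requires the same specific discharge q through every layer.
Σ(b_i/K_i) = 2.49/118 + 12.2/72.2 + 11.9/1.43 + 9.68/0.701 = 22.32 d.
q = Δh / Σ(b_i/K_i) = 6.39 / 22.32 = 0.2863 m/day.
In each layer the seepage velocity is v_i = q/n_i, so the layer transit time is t_i = b_i·n_i / q:
  layer 1 (coarse sand): t_1 = 2.49 × 0.23 / 0.2863 = 2.000 d
  layer 2 (karst limestone): t_2 = 12.2 × 0.09 / 0.2863 = 3.835 d
  layer 3 (silty sand): t_3 = 11.9 × 0.16 / 0.2863 = 6.651 d
  layer 4 (fractured sandstone): t_4 = 9.68 × 0.06 / 0.2863 = 2.029 d
Total t = Σ t_i = 14.52 days.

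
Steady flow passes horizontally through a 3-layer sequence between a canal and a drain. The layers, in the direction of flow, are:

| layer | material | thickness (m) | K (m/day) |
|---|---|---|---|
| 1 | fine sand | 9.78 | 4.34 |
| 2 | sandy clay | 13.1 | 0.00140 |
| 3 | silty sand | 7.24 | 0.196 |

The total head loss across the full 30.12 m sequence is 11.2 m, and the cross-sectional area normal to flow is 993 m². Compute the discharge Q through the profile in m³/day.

1.18

Flow is perpendicular to layering, so the layers act in series and the equivalent K is the thickness-weighted harmonic mean.
Total thickness L = 9.78 + 13.1 + 7.24 = 30.12 m.
Σ(b_i/K_i) = 9.78/4.34 + 13.1/0.00140 + 7.24/0.196 = 9396 d.
K_eq = L / Σ(b_i/K_i) = 30.12 / 9396 = 0.003206 m/day.
Q = K_eq · A · (Δh/L) = 0.003206 × 993 × (11.2/30.12) = 1.184 m³/day.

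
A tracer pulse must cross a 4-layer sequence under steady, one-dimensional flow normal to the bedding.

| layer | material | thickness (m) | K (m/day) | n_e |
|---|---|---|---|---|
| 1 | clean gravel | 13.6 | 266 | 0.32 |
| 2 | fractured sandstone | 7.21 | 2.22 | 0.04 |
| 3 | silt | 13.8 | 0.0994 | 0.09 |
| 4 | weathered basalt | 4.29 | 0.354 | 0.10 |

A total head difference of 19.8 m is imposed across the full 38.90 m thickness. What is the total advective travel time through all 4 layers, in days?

49.2

With flow normal to the layers, continuity requires the same specific discharge q through every layer.
Σ(b_i/K_i) = 13.6/266 + 7.21/2.22 + 13.8/0.0994 + 4.29/0.354 = 154.3 d.
q = Δh / Σ(b_i/K_i) = 19.8 / 154.3 = 0.1284 m/day.
In each layer the seepage velocity is v_i = q/n_i, so the layer transit time is t_i = b_i·n_i / q:
  layer 1 (clean gravel): t_1 = 13.6 × 0.32 / 0.1284 = 33.90 d
  layer 2 (fractured sandstone): t_2 = 7.21 × 0.04 / 0.1284 = 2.247 d
  layer 3 (silt): t_3 = 13.8 × 0.09 / 0.1284 = 9.676 d
  layer 4 (weathered basalt): t_4 = 4.29 × 0.10 / 0.1284 = 3.342 d
Total t = Σ t_i = 49.17 days.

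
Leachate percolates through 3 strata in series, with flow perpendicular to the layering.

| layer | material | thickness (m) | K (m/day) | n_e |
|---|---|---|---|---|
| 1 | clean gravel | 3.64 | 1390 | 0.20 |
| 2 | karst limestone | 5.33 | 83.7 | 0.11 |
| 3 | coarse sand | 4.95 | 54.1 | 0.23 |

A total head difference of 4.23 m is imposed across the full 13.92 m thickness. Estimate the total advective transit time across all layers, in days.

0.0915

With flow normal to the layers, continuity requires the same specific discharge q through every layer.
Σ(b_i/K_i) = 3.64/1390 + 5.33/83.7 + 4.95/54.1 = 0.1578 d.
q = Δh / Σ(b_i/K_i) = 4.23 / 0.1578 = 26.81 m/day.
In each layer the seepage velocity is v_i = q/n_i, so the layer transit time is t_i = b_i·n_i / q:
  layer 1 (clean gravel): t_1 = 3.64 × 0.20 / 26.81 = 0.02716 d
  layer 2 (karst limestone): t_2 = 5.33 × 0.11 / 26.81 = 0.02187 d
  layer 3 (coarse sand): t_3 = 4.95 × 0.23 / 26.81 = 0.04247 d
Total t = Σ t_i = 0.09150 days.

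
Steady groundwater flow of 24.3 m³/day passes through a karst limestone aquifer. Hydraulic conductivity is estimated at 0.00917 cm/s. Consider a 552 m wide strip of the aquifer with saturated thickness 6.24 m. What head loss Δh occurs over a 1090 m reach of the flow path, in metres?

Convert K: 0.00917 cm/s × 864 = 7.923 m/day.
Cross-sectional area A = 552 × 6.24 = 3444 m².
From Q = K·A·i, i = Q / (K·A) = 24.3 / (7.923 × 3444) = 0.0008904.
Head loss Δh = i · L = 0.0008904 × 1090 = 0.9706 m.

0.971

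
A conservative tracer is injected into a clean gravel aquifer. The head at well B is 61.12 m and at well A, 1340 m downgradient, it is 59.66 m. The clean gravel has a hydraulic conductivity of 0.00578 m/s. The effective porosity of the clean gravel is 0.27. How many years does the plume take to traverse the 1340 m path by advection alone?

1.82

Convert K: 0.00578 m/s × 86400 = 499.4 m/day.
Hydraulic gradient i = (61.12 − 59.66) / 1340 = 1.46 / 1340 = 0.001090.
Darcy flux q = K · i = 499.4 × 0.001090 = 0.5441 m/day.
Seepage velocity v = q / n_e = 0.5441 / 0.27 = 2.015 m/day.
Travel time t = L / v = 1340 / 2.015 = 664.9 days = 1.820 years.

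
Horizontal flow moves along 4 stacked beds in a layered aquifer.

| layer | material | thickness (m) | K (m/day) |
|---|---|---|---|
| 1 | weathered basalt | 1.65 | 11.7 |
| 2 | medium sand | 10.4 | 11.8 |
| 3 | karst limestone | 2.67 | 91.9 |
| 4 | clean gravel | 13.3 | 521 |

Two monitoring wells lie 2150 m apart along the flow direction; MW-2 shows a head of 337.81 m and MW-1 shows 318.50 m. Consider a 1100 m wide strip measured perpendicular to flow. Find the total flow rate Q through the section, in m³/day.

Flow is parallel to layering, so each bed carries its own Darcy discharge and the transmissivities add.
Σ(K_i·b_i) = 11.7×1.65 + 11.8×10.4 + 91.9×2.67 + 521×13.3 = 7317 m²/day.
Hydraulic gradient i = (337.81 − 318.50) / 2150 = 19.31 / 2150 = 0.008981.
Q = Σ(K_i·b_i) · W · i = 7317 × 1100 × 0.008981 = 72286 m³/day.

72300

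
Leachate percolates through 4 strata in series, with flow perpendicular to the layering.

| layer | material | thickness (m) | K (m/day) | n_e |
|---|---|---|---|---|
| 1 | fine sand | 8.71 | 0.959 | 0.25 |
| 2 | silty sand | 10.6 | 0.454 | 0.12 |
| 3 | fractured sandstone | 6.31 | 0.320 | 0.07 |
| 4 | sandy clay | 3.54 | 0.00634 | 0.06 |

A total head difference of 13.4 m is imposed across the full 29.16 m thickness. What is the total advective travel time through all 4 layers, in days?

187

With flow normal to the layers, continuity requires the same specific discharge q through every layer.
Σ(b_i/K_i) = 8.71/0.959 + 10.6/0.454 + 6.31/0.320 + 3.54/0.00634 = 610.5 d.
q = Δh / Σ(b_i/K_i) = 13.4 / 610.5 = 0.02195 m/day.
In each layer the seepage velocity is v_i = q/n_i, so the layer transit time is t_i = b_i·n_i / q:
  layer 1 (fine sand): t_1 = 8.71 × 0.25 / 0.02195 = 99.21 d
  layer 2 (silty sand): t_2 = 10.6 × 0.12 / 0.02195 = 57.95 d
  layer 3 (fractured sandstone): t_3 = 6.31 × 0.07 / 0.02195 = 20.12 d
  layer 4 (sandy clay): t_4 = 3.54 × 0.06 / 0.02195 = 9.677 d
Total t = Σ t_i = 187.0 days.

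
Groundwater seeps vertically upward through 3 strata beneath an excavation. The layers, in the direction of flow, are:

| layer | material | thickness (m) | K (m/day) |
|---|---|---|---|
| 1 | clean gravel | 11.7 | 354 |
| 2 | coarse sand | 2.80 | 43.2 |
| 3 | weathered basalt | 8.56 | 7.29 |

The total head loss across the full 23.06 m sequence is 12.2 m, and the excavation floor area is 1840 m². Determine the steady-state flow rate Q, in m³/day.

17600

Flow is perpendicular to layering, so the layers act in series and the equivalent K is the thickness-weighted harmonic mean.
Total thickness L = 11.7 + 2.80 + 8.56 = 23.06 m.
Σ(b_i/K_i) = 11.7/354 + 2.80/43.2 + 8.56/7.29 = 1.272 d.
K_eq = L / Σ(b_i/K_i) = 23.06 / 1.272 = 18.13 m/day.
Q = K_eq · A · (Δh/L) = 18.13 × 1840 × (12.2/23.06) = 17647 m³/day.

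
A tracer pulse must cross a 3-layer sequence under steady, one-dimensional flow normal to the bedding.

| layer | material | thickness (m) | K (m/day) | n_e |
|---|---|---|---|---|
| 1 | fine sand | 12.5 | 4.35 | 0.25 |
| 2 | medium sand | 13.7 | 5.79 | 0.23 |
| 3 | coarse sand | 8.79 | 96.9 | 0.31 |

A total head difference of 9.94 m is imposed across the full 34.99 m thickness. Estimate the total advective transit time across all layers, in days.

With flow normal to the layers, continuity requires the same specific discharge q through every layer.
Σ(b_i/K_i) = 12.5/4.35 + 13.7/5.79 + 8.79/96.9 = 5.330 d.
q = Δh / Σ(b_i/K_i) = 9.94 / 5.330 = 1.865 m/day.
In each layer the seepage velocity is v_i = q/n_i, so the layer transit time is t_i = b_i·n_i / q:
  layer 1 (fine sand): t_1 = 12.5 × 0.25 / 1.865 = 1.676 d
  layer 2 (medium sand): t_2 = 13.7 × 0.23 / 1.865 = 1.690 d
  layer 3 (coarse sand): t_3 = 8.79 × 0.31 / 1.865 = 1.461 d
Total t = Σ t_i = 4.827 days.

4.83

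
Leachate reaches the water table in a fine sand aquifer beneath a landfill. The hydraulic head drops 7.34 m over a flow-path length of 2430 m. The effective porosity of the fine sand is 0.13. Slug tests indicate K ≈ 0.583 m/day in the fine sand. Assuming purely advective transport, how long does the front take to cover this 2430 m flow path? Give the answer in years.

491

Hydraulic gradient i = Δh / L = 7.34 / 2430 = 0.003021.
Darcy flux q = K · i = 0.5830 × 0.003021 = 0.001761 m/day.
Seepage velocity v = q / n_e = 0.001761 / 0.13 = 0.01355 m/day.
Travel time t = L / v = 2430 / 0.01355 = 1.794e+05 days = 491.1 years.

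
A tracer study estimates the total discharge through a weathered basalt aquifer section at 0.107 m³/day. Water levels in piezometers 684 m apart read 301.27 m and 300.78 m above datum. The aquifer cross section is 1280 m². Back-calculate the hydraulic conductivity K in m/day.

Hydraulic gradient i = (301.27 − 300.78) / 684 = 0.49 / 684 = 0.0007164.
From Q = K·A·i, K = Q / (A·i) = 0.107 / (1280 × 0.0007164) = 0.1167 m/day.

0.117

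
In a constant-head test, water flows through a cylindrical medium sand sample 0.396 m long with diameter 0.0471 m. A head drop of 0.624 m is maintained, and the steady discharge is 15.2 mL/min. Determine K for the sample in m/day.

7.97

Cross-sectional area A = π·(d/2)² = π × (0.0471/2)² = 0.001742 m².
Convert discharge: 15.2 mL/min = 2.533e-07 m³/s.
Darcy's law rearranged: K = Q·L / (A·Δh) = 2.533e-07 × 0.396 / (0.001742 × 0.624) = 9.227e-05 m/s = 7.972 m/day.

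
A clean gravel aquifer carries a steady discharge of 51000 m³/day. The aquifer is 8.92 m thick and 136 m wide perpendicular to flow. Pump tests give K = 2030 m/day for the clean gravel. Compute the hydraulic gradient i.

Cross-sectional area A = 136 × 8.92 = 1213 m².
From Q = K·A·i, i = Q / (K·A) = 51000 / (2030 × 1213) = 0.02071.

0.0207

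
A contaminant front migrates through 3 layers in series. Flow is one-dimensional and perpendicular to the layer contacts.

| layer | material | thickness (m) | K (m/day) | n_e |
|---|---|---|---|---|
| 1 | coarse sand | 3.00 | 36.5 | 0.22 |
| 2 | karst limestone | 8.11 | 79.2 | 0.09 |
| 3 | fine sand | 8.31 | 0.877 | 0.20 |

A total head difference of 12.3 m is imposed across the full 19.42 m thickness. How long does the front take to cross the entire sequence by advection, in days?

With flow normal to the layers, continuity requires the same specific discharge q through every layer.
Σ(b_i/K_i) = 3.00/36.5 + 8.11/79.2 + 8.31/0.877 = 9.660 d.
q = Δh / Σ(b_i/K_i) = 12.3 / 9.660 = 1.273 m/day.
In each layer the seepage velocity is v_i = q/n_i, so the layer transit time is t_i = b_i·n_i / q:
  layer 1 (coarse sand): t_1 = 3.00 × 0.22 / 1.273 = 0.5183 d
  layer 2 (karst limestone): t_2 = 8.11 × 0.09 / 1.273 = 0.5732 d
  layer 3 (fine sand): t_3 = 8.31 × 0.20 / 1.273 = 1.305 d
Total t = Σ t_i = 2.397 days.

2.40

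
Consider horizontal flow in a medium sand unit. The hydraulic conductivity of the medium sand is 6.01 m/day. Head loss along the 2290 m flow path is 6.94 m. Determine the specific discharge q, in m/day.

Hydraulic gradient i = Δh / L = 6.94 / 2290 = 0.003031.
Specific discharge q = K · i = 6.010 × 0.003031 = 0.01821 m/day.

0.0182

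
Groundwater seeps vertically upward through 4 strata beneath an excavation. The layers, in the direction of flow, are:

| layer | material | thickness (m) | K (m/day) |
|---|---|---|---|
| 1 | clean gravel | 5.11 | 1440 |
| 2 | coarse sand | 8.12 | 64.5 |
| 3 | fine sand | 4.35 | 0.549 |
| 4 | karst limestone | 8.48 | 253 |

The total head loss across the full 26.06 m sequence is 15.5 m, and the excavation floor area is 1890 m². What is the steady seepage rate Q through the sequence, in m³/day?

Flow is perpendicular to layering, so the layers act in series and the equivalent K is the thickness-weighted harmonic mean.
Total thickness L = 5.11 + 8.12 + 4.35 + 8.48 = 26.06 m.
Σ(b_i/K_i) = 5.11/1440 + 8.12/64.5 + 4.35/0.549 + 8.48/253 = 8.086 d.
K_eq = L / Σ(b_i/K_i) = 26.06 / 8.086 = 3.223 m/day.
Q = K_eq · A · (Δh/L) = 3.223 × 1890 × (15.5/26.06) = 3623 m³/day.

3620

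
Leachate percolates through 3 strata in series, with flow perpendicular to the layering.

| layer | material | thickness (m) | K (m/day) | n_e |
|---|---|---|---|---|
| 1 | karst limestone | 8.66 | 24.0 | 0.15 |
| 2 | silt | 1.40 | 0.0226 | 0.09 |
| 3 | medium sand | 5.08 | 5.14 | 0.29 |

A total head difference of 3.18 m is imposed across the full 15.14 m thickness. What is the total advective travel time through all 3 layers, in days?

With flow normal to the layers, continuity requires the same specific discharge q through every layer.
Σ(b_i/K_i) = 8.66/24.0 + 1.40/0.0226 + 5.08/5.14 = 63.30 d.
q = Δh / Σ(b_i/K_i) = 3.18 / 63.30 = 0.05024 m/day.
In each layer the seepage velocity is v_i = q/n_i, so the layer transit time is t_i = b_i·n_i / q:
  layer 1 (karst limestone): t_1 = 8.66 × 0.15 / 0.05024 = 25.86 d
  layer 2 (silt): t_2 = 1.40 × 0.09 / 0.05024 = 2.508 d
  layer 3 (medium sand): t_3 = 5.08 × 0.29 / 0.05024 = 29.32 d
Total t = Σ t_i = 57.69 days.

57.7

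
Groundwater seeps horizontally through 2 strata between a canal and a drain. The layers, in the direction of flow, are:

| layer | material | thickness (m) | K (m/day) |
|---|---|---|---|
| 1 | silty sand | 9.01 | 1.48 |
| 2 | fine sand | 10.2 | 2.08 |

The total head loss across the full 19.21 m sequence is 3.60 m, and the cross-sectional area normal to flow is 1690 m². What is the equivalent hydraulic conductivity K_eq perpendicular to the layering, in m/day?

Flow is perpendicular to layering, so the layers act in series and the equivalent K is the thickness-weighted harmonic mean.
Total thickness L = 9.01 + 10.2 = 19.21 m.
Σ(b_i/K_i) = 9.01/1.48 + 10.2/2.08 = 10.99 d.
K_eq = L / Σ(b_i/K_i) = 19.21 / 10.99 = 1.748 m/day.

1.75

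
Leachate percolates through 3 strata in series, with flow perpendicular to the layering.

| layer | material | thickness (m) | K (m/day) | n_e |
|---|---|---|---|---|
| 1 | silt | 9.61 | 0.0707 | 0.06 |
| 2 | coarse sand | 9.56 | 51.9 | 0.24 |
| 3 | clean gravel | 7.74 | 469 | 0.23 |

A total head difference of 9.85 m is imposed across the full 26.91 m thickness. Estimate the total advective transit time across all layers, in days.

64.3

With flow normal to the layers, continuity requires the same specific discharge q through every layer.
Σ(b_i/K_i) = 9.61/0.0707 + 9.56/51.9 + 7.74/469 = 136.1 d.
q = Δh / Σ(b_i/K_i) = 9.85 / 136.1 = 0.07236 m/day.
In each layer the seepage velocity is v_i = q/n_i, so the layer transit time is t_i = b_i·n_i / q:
  layer 1 (silt): t_1 = 9.61 × 0.06 / 0.07236 = 7.969 d
  layer 2 (coarse sand): t_2 = 9.56 × 0.24 / 0.07236 = 31.71 d
  layer 3 (clean gravel): t_3 = 7.74 × 0.23 / 0.07236 = 24.60 d
Total t = Σ t_i = 64.28 days.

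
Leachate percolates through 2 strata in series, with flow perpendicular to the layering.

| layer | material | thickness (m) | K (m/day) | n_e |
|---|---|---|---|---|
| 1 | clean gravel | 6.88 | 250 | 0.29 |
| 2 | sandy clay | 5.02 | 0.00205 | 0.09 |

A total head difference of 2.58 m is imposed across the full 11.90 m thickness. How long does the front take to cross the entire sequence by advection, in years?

6.36

With flow normal to the layers, continuity requires the same specific discharge q through every layer.
Σ(b_i/K_i) = 6.88/250 + 5.02/0.00205 = 2449 d.
q = Δh / Σ(b_i/K_i) = 2.58 / 2449 = 0.001054 m/day.
In each layer the seepage velocity is v_i = q/n_i, so the layer transit time is t_i = b_i·n_i / q:
  layer 1 (clean gravel): t_1 = 6.88 × 0.29 / 0.001054 = 1894 d
  layer 2 (sandy clay): t_2 = 5.02 × 0.09 / 0.001054 = 428.8 d
Total t = Σ t_i = 2323 days = 6.359 years.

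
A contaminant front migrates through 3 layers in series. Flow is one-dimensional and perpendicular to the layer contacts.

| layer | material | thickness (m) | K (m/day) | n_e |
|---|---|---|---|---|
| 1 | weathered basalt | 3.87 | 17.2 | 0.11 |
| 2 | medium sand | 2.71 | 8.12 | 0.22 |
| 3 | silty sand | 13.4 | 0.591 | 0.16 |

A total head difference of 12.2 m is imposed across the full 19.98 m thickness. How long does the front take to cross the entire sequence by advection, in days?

With flow normal to the layers, continuity requires the same specific discharge q through every layer.
Σ(b_i/K_i) = 3.87/17.2 + 2.71/8.12 + 13.4/0.591 = 23.23 d.
q = Δh / Σ(b_i/K_i) = 12.2 / 23.23 = 0.5251 m/day.
In each layer the seepage velocity is v_i = q/n_i, so the layer transit time is t_i = b_i·n_i / q:
  layer 1 (weathered basalt): t_1 = 3.87 × 0.11 / 0.5251 = 0.8107 d
  layer 2 (medium sand): t_2 = 2.71 × 0.22 / 0.5251 = 1.135 d
  layer 3 (silty sand): t_3 = 13.4 × 0.16 / 0.5251 = 4.083 d
Total t = Σ t_i = 6.029 days.

6.03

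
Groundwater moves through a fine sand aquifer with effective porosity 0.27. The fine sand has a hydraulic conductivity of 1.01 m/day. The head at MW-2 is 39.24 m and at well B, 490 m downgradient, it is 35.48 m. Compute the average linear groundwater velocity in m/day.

0.0287

Hydraulic gradient i = (39.24 − 35.48) / 490 = 3.76 / 490 = 0.007673.
Darcy flux q = K · i = 1.010 × 0.007673 = 0.007750 m/day.
Seepage velocity v = q / n_e = 0.007750 / 0.27 = 0.02870 m/day.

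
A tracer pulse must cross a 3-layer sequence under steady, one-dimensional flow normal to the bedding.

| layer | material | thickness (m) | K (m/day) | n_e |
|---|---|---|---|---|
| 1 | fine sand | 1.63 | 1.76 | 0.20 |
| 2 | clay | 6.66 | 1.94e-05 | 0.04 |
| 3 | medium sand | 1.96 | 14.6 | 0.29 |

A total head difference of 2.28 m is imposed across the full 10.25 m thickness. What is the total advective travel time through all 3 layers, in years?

479

With flow normal to the layers, continuity requires the same specific discharge q through every layer.
Σ(b_i/K_i) = 1.63/1.76 + 6.66/1.94e-05 + 1.96/14.6 = 3.433e+05 d.
q = Δh / Σ(b_i/K_i) = 2.28 / 3.433e+05 = 6.641e-06 m/day.
In each layer the seepage velocity is v_i = q/n_i, so the layer transit time is t_i = b_i·n_i / q:
  layer 1 (fine sand): t_1 = 1.63 × 0.20 / 6.641e-06 = 49086 d
  layer 2 (clay): t_2 = 6.66 × 0.04 / 6.641e-06 = 40112 d
  layer 3 (medium sand): t_3 = 1.96 × 0.29 / 6.641e-06 = 85584 d
Total t = Σ t_i = 1.748e+05 days = 478.5 years.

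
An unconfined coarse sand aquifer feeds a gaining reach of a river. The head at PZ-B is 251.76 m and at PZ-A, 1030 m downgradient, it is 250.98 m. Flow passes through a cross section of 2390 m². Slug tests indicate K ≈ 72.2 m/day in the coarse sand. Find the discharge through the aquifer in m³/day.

131

Hydraulic gradient i = (251.76 − 250.98) / 1030 = 0.78 / 1030 = 0.0007573.
Darcy's law: Q = K · A · i = 72.20 × 2390 × 0.0007573 = 130.7 m³/day.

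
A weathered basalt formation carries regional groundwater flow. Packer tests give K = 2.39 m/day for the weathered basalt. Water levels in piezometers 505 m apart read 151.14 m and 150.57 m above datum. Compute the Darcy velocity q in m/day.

0.00270

Hydraulic gradient i = (151.14 − 150.57) / 505 = 0.57 / 505 = 0.001129.
Specific discharge q = K · i = 2.390 × 0.001129 = 0.002698 m/day.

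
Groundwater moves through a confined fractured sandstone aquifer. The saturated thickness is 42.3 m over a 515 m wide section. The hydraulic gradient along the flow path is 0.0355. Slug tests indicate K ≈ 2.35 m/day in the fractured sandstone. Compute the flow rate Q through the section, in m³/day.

Cross-sectional area A = 515 × 42.3 = 21784 m².
Hydraulic gradient i = 0.0355.
Darcy's law: Q = K · A · i = 2.350 × 21784 × 0.03550 = 1817 m³/day.

1820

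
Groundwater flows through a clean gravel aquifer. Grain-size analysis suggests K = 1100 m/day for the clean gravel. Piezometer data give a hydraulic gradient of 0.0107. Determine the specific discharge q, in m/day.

11.8

Hydraulic gradient i = 0.0107.
Specific discharge q = K · i = 1100 × 0.01070 = 11.77 m/day.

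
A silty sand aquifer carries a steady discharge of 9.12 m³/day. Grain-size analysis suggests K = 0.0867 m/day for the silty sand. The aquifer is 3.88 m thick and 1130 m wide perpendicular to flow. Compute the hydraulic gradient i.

0.0240

Cross-sectional area A = 1130 × 3.88 = 4384 m².
From Q = K·A·i, i = Q / (K·A) = 9.12 / (0.08670 × 4384) = 0.02399.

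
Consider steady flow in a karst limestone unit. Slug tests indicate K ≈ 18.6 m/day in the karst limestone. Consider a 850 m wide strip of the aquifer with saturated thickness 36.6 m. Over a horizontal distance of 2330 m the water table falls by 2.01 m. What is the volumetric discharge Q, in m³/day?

Cross-sectional area A = 850 × 36.6 = 31110 m².
Hydraulic gradient i = Δh / L = 2.01 / 2330 = 0.0008627.
Darcy's law: Q = K · A · i = 18.60 × 31110 × 0.0008627 = 499.2 m³/day.

499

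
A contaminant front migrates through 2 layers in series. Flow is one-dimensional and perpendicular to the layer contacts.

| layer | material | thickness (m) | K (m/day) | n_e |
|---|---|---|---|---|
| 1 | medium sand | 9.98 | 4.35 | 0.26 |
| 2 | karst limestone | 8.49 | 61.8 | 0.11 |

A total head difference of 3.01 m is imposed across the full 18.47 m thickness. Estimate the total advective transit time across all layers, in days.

2.85

With flow normal to the layers, continuity requires the same specific discharge q through every layer.
Σ(b_i/K_i) = 9.98/4.35 + 8.49/61.8 = 2.432 d.
q = Δh / Σ(b_i/K_i) = 3.01 / 2.432 = 1.238 m/day.
In each layer the seepage velocity is v_i = q/n_i, so the layer transit time is t_i = b_i·n_i / q:
  layer 1 (medium sand): t_1 = 9.98 × 0.26 / 1.238 = 2.096 d
  layer 2 (karst limestone): t_2 = 8.49 × 0.11 / 1.238 = 0.7545 d
Total t = Σ t_i = 2.851 days.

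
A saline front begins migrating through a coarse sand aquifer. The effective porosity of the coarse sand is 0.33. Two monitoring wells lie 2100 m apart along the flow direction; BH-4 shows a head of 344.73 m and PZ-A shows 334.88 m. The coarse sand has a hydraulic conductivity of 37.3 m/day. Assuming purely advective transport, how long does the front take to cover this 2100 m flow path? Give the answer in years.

Hydraulic gradient i = (344.73 − 334.88) / 2100 = 9.85 / 2100 = 0.004690.
Darcy flux q = K · i = 37.30 × 0.004690 = 0.1750 m/day.
Seepage velocity v = q / n_e = 0.1750 / 0.33 = 0.5302 m/day.
Travel time t = L / v = 2100 / 0.5302 = 3961 days = 10.84 years.

10.8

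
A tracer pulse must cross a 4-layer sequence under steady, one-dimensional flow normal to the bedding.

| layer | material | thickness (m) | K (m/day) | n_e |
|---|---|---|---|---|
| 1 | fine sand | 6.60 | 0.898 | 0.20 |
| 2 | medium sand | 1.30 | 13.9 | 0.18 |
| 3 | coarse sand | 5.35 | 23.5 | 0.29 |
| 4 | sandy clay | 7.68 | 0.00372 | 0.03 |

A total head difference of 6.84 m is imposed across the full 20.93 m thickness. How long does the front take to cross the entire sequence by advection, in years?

With flow normal to the layers, continuity requires the same specific discharge q through every layer.
Σ(b_i/K_i) = 6.60/0.898 + 1.30/13.9 + 5.35/23.5 + 7.68/0.00372 = 2072 d.
q = Δh / Σ(b_i/K_i) = 6.84 / 2072 = 0.003301 m/day.
In each layer the seepage velocity is v_i = q/n_i, so the layer transit time is t_i = b_i·n_i / q:
  layer 1 (fine sand): t_1 = 6.60 × 0.20 / 0.003301 = 399.9 d
  layer 2 (medium sand): t_2 = 1.30 × 0.18 / 0.003301 = 70.89 d
  layer 3 (coarse sand): t_3 = 5.35 × 0.29 / 0.003301 = 470.0 d
  layer 4 (sandy clay): t_4 = 7.68 × 0.03 / 0.003301 = 69.80 d
Total t = Σ t_i = 1011 days = 2.767 years.

2.77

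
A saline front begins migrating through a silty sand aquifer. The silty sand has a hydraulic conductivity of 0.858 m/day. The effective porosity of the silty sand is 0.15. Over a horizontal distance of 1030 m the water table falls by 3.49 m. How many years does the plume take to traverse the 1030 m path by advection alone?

Hydraulic gradient i = Δh / L = 3.49 / 1030 = 0.003388.
Darcy flux q = K · i = 0.8580 × 0.003388 = 0.002907 m/day.
Seepage velocity v = q / n_e = 0.002907 / 0.15 = 0.01938 m/day.
Travel time t = L / v = 1030 / 0.01938 = 53144 days = 145.5 years.

145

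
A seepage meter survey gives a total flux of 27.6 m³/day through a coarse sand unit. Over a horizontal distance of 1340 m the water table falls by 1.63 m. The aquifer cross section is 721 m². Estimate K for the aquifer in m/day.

Hydraulic gradient i = Δh / L = 1.63 / 1340 = 0.001216.
From Q = K·A·i, K = Q / (A·i) = 27.6 / (721.0 × 0.001216) = 31.47 m/day.

31.5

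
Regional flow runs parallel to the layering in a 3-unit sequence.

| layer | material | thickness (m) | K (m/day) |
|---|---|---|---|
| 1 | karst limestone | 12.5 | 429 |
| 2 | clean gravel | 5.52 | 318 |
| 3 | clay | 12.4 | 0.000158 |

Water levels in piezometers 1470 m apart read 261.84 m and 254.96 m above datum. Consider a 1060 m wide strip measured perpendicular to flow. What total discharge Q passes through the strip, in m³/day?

35300

Flow is parallel to layering, so each bed carries its own Darcy discharge and the transmissivities add.
Σ(K_i·b_i) = 429×12.5 + 318×5.52 + 0.000158×12.4 = 7118 m²/day.
Hydraulic gradient i = (261.84 − 254.96) / 1470 = 6.88 / 1470 = 0.004680.
Q = Σ(K_i·b_i) · W · i = 7118 × 1060 × 0.004680 = 35312 m³/day.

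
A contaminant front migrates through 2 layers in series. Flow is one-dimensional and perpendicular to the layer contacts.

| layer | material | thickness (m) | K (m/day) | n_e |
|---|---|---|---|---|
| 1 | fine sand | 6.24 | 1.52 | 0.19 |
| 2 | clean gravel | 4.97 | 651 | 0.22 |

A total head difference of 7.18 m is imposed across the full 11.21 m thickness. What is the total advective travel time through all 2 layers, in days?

With flow normal to the layers, continuity requires the same specific discharge q through every layer.
Σ(b_i/K_i) = 6.24/1.52 + 4.97/651 = 4.113 d.
q = Δh / Σ(b_i/K_i) = 7.18 / 4.113 = 1.746 m/day.
In each layer the seepage velocity is v_i = q/n_i, so the layer transit time is t_i = b_i·n_i / q:
  layer 1 (fine sand): t_1 = 6.24 × 0.19 / 1.746 = 0.6791 d
  layer 2 (clean gravel): t_2 = 4.97 × 0.22 / 1.746 = 0.6263 d
Total t = Σ t_i = 1.305 days.

1.31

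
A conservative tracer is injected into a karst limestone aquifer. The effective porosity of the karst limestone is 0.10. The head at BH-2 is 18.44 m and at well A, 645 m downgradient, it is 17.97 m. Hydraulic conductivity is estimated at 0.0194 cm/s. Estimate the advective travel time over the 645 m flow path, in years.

Convert K: 0.0194 cm/s × 864 = 16.76 m/day.
Hydraulic gradient i = (18.44 − 17.97) / 645 = 0.47 / 645 = 0.0007287.
Darcy flux q = K · i = 16.76 × 0.0007287 = 0.01221 m/day.
Seepage velocity v = q / n_e = 0.01221 / 0.10 = 0.1221 m/day.
Travel time t = L / v = 645 / 0.1221 = 5281 days = 14.46 years.

14.5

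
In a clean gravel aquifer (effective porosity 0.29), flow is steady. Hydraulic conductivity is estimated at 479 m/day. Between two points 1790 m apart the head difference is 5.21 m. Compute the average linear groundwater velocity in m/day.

Hydraulic gradient i = Δh / L = 5.21 / 1790 = 0.002911.
Darcy flux q = K · i = 479.0 × 0.002911 = 1.394 m/day.
Seepage velocity v = q / n_e = 1.394 / 0.29 = 4.808 m/day.

4.81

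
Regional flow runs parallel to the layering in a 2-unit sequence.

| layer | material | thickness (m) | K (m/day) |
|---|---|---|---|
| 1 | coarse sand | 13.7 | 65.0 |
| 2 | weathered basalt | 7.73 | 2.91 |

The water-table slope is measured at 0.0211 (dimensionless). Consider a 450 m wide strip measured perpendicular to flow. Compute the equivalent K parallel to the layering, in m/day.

42.6

Flow is parallel to layering, so each bed carries its own Darcy discharge and the transmissivities add.
Σ(K_i·b_i) = 65.0×13.7 + 2.91×7.73 = 913.0 m²/day.
Total thickness b = 21.43 m, so K_eq = Σ(K_i·b_i)/b = 42.60 m/day.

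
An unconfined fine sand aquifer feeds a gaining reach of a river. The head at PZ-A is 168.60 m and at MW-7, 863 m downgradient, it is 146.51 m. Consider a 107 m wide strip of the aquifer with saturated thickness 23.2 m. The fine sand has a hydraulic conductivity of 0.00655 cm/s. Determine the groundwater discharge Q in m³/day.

360

Convert K: 0.00655 cm/s × 864 = 5.659 m/day.
Cross-sectional area A = 107 × 23.2 = 2482 m².
Hydraulic gradient i = (168.60 − 146.51) / 863 = 22.09 / 863 = 0.02560.
Darcy's law: Q = K · A · i = 5.659 × 2482 × 0.02560 = 359.6 m³/day.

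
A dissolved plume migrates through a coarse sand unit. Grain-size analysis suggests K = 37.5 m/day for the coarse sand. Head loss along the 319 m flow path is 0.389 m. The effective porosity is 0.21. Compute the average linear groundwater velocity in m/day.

0.218

Hydraulic gradient i = Δh / L = 0.389 / 319 = 0.001219.
Darcy flux q = K · i = 37.50 × 0.001219 = 0.04573 m/day.
Seepage velocity v = q / n_e = 0.04573 / 0.21 = 0.2178 m/day.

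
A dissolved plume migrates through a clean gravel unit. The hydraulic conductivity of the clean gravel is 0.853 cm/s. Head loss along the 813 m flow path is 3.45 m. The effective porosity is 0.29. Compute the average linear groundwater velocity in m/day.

10.8

Convert K: 0.853 cm/s × 864 = 737.0 m/day.
Hydraulic gradient i = Δh / L = 3.45 / 813 = 0.004244.
Darcy flux q = K · i = 737.0 × 0.004244 = 3.127 m/day.
Seepage velocity v = q / n_e = 3.127 / 0.29 = 10.78 m/day.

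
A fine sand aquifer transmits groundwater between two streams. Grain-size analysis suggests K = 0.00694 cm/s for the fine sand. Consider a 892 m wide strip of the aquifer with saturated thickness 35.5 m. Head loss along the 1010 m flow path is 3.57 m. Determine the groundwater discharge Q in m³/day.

Convert K: 0.00694 cm/s × 864 = 5.996 m/day.
Cross-sectional area A = 892 × 35.5 = 31666 m².
Hydraulic gradient i = Δh / L = 3.57 / 1010 = 0.003535.
Darcy's law: Q = K · A · i = 5.996 × 31666 × 0.003535 = 671.1 m³/day.

671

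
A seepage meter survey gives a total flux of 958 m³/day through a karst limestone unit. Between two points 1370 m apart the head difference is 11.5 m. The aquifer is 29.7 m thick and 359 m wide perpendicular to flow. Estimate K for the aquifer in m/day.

Cross-sectional area A = 359 × 29.7 = 10662 m².
Hydraulic gradient i = Δh / L = 11.5 / 1370 = 0.008394.
From Q = K·A·i, K = Q / (A·i) = 958 / (10662 × 0.008394) = 10.70 m/day.

10.7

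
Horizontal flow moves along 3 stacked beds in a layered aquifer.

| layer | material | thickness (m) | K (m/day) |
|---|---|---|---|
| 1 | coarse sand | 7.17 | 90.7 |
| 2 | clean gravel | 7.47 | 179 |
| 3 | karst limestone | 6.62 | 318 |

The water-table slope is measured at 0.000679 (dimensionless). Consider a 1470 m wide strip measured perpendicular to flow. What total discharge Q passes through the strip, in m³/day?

Flow is parallel to layering, so each bed carries its own Darcy discharge and the transmissivities add.
Σ(K_i·b_i) = 90.7×7.17 + 179×7.47 + 318×6.62 = 4093 m²/day.
Hydraulic gradient i = 0.000679.
Q = Σ(K_i·b_i) · W · i = 4093 × 1470 × 0.0006790 = 4085 m³/day.

4080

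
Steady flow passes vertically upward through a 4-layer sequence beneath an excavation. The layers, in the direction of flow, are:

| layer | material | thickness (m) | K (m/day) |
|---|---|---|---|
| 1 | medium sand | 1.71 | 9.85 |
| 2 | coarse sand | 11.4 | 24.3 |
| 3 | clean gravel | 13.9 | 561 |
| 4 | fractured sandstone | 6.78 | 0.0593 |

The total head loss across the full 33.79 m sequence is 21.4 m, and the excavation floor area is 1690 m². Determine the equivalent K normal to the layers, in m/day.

0.294

Flow is perpendicular to layering, so the layers act in series and the equivalent K is the thickness-weighted harmonic mean.
Total thickness L = 1.71 + 11.4 + 13.9 + 6.78 = 33.79 m.
Σ(b_i/K_i) = 1.71/9.85 + 11.4/24.3 + 13.9/561 + 6.78/0.0593 = 115.0 d.
K_eq = L / Σ(b_i/K_i) = 33.79 / 115.0 = 0.2938 m/day.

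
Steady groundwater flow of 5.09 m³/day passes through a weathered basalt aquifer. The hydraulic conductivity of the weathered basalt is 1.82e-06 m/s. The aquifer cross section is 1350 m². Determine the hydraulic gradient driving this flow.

Convert K: 1.82e-06 m/s × 86400 = 0.1572 m/day.
From Q = K·A·i, i = Q / (K·A) = 5.09 / (0.1572 × 1350) = 0.02398.

0.0240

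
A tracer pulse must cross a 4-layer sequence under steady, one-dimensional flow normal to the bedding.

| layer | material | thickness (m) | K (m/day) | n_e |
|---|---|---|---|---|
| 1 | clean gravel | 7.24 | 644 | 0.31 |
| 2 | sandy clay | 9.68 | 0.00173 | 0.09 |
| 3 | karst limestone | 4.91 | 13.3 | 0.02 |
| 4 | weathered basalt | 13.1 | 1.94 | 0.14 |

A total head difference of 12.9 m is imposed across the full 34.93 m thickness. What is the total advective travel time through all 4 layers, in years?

With flow normal to the layers, continuity requires the same specific discharge q through every layer.
Σ(b_i/K_i) = 7.24/644 + 9.68/0.00173 + 4.91/13.3 + 13.1/1.94 = 5603 d.
q = Δh / Σ(b_i/K_i) = 12.9 / 5603 = 0.002303 m/day.
In each layer the seepage velocity is v_i = q/n_i, so the layer transit time is t_i = b_i·n_i / q:
  layer 1 (clean gravel): t_1 = 7.24 × 0.31 / 0.002303 = 974.7 d
  layer 2 (sandy clay): t_2 = 9.68 × 0.09 / 0.002303 = 378.4 d
  layer 3 (karst limestone): t_3 = 4.91 × 0.02 / 0.002303 = 42.65 d
  layer 4 (weathered basalt): t_4 = 13.1 × 0.14 / 0.002303 = 796.5 d
Total t = Σ t_i = 2192 days = 6.002 years.

6.00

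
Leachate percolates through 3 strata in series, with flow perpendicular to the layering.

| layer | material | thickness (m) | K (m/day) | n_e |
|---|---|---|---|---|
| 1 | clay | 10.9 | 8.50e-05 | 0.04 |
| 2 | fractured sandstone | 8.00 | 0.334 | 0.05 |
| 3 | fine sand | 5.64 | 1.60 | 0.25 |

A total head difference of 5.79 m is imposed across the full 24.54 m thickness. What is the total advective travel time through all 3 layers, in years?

With flow normal to the layers, continuity requires the same specific discharge q through every layer.
Σ(b_i/K_i) = 10.9/8.50e-05 + 8.00/0.334 + 5.64/1.60 = 1.283e+05 d.
q = Δh / Σ(b_i/K_i) = 5.79 / 1.283e+05 = 4.514e-05 m/day.
In each layer the seepage velocity is v_i = q/n_i, so the layer transit time is t_i = b_i·n_i / q:
  layer 1 (clay): t_1 = 10.9 × 0.04 / 4.514e-05 = 9658 d
  layer 2 (fractured sandstone): t_2 = 8.00 × 0.05 / 4.514e-05 = 8861 d
  layer 3 (fine sand): t_3 = 5.64 × 0.25 / 4.514e-05 = 31235 d
Total t = Σ t_i = 49754 days = 136.2 years.

136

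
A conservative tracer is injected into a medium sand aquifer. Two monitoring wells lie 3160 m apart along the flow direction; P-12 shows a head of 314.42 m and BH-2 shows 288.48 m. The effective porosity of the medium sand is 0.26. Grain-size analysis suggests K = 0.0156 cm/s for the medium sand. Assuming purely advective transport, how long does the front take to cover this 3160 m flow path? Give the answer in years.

Convert K: 0.0156 cm/s × 864 = 13.48 m/day.
Hydraulic gradient i = (314.42 − 288.48) / 3160 = 25.94 / 3160 = 0.008209.
Darcy flux q = K · i = 13.48 × 0.008209 = 0.1106 m/day.
Seepage velocity v = q / n_e = 0.1106 / 0.26 = 0.4255 m/day.
Travel time t = L / v = 3160 / 0.4255 = 7426 days = 20.33 years.

20.3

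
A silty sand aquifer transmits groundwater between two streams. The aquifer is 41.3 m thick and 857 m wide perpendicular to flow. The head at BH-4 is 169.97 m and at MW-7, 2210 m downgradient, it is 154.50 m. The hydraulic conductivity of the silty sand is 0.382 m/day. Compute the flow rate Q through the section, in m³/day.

94.6

Cross-sectional area A = 857 × 41.3 = 35394 m².
Hydraulic gradient i = (169.97 − 154.50) / 2210 = 15.47 / 2210 = 0.007000.
Darcy's law: Q = K · A · i = 0.3820 × 35394 × 0.007000 = 94.64 m³/day.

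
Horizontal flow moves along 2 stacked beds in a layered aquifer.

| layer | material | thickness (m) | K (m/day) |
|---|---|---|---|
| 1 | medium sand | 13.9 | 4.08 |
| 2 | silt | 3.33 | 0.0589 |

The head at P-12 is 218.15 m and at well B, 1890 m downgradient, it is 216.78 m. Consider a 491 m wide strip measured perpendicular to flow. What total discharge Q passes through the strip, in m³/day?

20.3

Flow is parallel to layering, so each bed carries its own Darcy discharge and the transmissivities add.
Σ(K_i·b_i) = 4.08×13.9 + 0.0589×3.33 = 56.91 m²/day.
Hydraulic gradient i = (218.15 − 216.78) / 1890 = 1.37 / 1890 = 0.0007249.
Q = Σ(K_i·b_i) · W · i = 56.91 × 491 × 0.0007249 = 20.25 m³/day.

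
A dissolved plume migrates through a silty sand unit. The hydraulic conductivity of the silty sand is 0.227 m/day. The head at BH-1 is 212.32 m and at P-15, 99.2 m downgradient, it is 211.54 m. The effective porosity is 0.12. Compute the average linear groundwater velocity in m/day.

0.0149

Hydraulic gradient i = (212.32 − 211.54) / 99.2 = 0.78 / 99.2 = 0.007863.
Darcy flux q = K · i = 0.2270 × 0.007863 = 0.001785 m/day.
Seepage velocity v = q / n_e = 0.001785 / 0.12 = 0.01487 m/day.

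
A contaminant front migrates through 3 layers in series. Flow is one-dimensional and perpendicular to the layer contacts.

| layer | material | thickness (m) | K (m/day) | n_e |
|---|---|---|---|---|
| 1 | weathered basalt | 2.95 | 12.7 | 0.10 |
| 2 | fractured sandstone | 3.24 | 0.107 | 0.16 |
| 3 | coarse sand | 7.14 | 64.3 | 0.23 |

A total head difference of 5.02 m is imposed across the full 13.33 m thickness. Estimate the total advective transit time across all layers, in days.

With flow normal to the layers, continuity requires the same specific discharge q through every layer.
Σ(b_i/K_i) = 2.95/12.7 + 3.24/0.107 + 7.14/64.3 = 30.62 d.
q = Δh / Σ(b_i/K_i) = 5.02 / 30.62 = 0.1639 m/day.
In each layer the seepage velocity is v_i = q/n_i, so the layer transit time is t_i = b_i·n_i / q:
  layer 1 (weathered basalt): t_1 = 2.95 × 0.10 / 0.1639 = 1.800 d
  layer 2 (fractured sandstone): t_2 = 3.24 × 0.16 / 0.1639 = 3.162 d
  layer 3 (coarse sand): t_3 = 7.14 × 0.23 / 0.1639 = 10.02 d
Total t = Σ t_i = 14.98 days.

15.0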